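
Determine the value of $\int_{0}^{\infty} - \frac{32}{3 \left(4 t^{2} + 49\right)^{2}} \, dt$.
$- \frac{4 \pi}{1029}$

Begin with the known result
$$J(a) = \int_{0}^{\infty} - \frac{2}{3 \left(a^{2} + t^{2}\right)} \, dt = - \frac{\pi}{3 a}.$$

Differentiating under the integral sign with respect to $a$,
$$\frac{dJ}{da} = \int_{0}^{\infty} \frac{4 a}{3 \left(a^{2} + t^{2}\right)^{2}} \, dt = \frac{\pi}{3 a^{2}},$$
so $\int_{0}^{\infty} - \frac{2}{3 \left(a^{2} + t^{2}\right)^{2}} \, dt = - \frac{\pi}{6 a^{3}}$.

Setting $a = \frac{7}{2}$:
$$I = - \frac{4 \pi}{1029}.$$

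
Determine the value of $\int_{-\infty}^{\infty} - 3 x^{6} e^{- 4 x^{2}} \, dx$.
$- \frac{45 \sqrt{\pi}}{1024}$

Begin with the known integral
$$J(a) = \int_{-\infty}^{\infty} - 3 e^{- a x^{2}} \, dx = - \frac{3 \sqrt{\pi}}{\sqrt{a}}.$$

Differentiating under the integral sign brings down a factor of $(-x^2)$:
$$\frac{dJ}{da} = \int_{-\infty}^{\infty} 3 x^{2} e^{- a x^{2}} \, dx = \frac{3 \sqrt{\pi}}{2 a^{\frac{3}{2}}}.$$

Repeating $3$ times in total — each differentiation brings down another $(-x^2)$ — gives
$$\frac{d^{3}J}{da^{3}} = \int_{-\infty}^{\infty} 3 x^{6} e^{- a x^{2}} \, dx = \frac{45 \sqrt{\pi}}{8 a^{\frac{7}{2}}},$$
and the integrand here is $(-1)^{3}$ times the target integrand, so $I = (-1)^{3}\,\frac{d^{3}J}{da^{3}} = - \frac{45 \sqrt{\pi}}{8 a^{\frac{7}{2}}}$.

Setting $a = 4$:
$$I = - \frac{45 \sqrt{\pi}}{1024}.$$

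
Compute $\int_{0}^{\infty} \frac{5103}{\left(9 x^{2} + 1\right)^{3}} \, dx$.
$\frac{5103 \pi}{16}$

Start from the standard arctangent integral
$$J(a) = \int_{0}^{\infty} \frac{7}{a^{2} + x^{2}} \, dx = \frac{7 \pi}{2 a}.$$

Differentiating under the integral sign with respect to $a$,
$$\frac{dJ}{da} = \int_{0}^{\infty} - \frac{14 a}{\left(a^{2} + x^{2}\right)^{2}} \, dx = - \frac{7 \pi}{2 a^{2}},$$
so $\int_{0}^{\infty} \frac{7}{\left(a^{2} + x^{2}\right)^{2}} \, dx = \frac{7 \pi}{4 a^{3}}$.

Repeating — each differentiation of $1/(x^2+a^2)^j$ produces $-2ja/(x^2+a^2)^{j+1}$ — and dividing through by $-2ja$ at each step yields, after $2$ differentiations in total,
$$\int_{0}^{\infty} \frac{7}{\left(a^{2} + x^{2}\right)^{3}} \, dx = \frac{21 \pi}{16 a^{5}}.$$

Setting $a = \frac{1}{3}$:
$$I = \frac{5103 \pi}{16}.$$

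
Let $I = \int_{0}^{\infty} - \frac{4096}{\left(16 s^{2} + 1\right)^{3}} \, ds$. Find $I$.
$- 192 \pi$

Start from the standard arctangent integral
$$J(a) = \int_{0}^{\infty} - \frac{1}{a^{2} + s^{2}} \, ds = - \frac{\pi}{2 a}.$$

Differentiating under the integral sign with respect to $a$,
$$\frac{dJ}{da} = \int_{0}^{\infty} \frac{2 a}{\left(a^{2} + s^{2}\right)^{2}} \, ds = \frac{\pi}{2 a^{2}},$$
so $\int_{0}^{\infty} - \frac{1}{\left(a^{2} + s^{2}\right)^{2}} \, ds = - \frac{\pi}{4 a^{3}}$.

Repeating — each differentiation of $1/(s^2+a^2)^j$ produces $-2ja/(s^2+a^2)^{j+1}$ — and dividing through by $-2ja$ at each step yields, after $2$ differentiations in total,
$$\int_{0}^{\infty} - \frac{1}{\left(a^{2} + s^{2}\right)^{3}} \, ds = - \frac{3 \pi}{16 a^{5}}.$$

Setting $a = \frac{1}{4}$:
$$I = - 192 \pi.$$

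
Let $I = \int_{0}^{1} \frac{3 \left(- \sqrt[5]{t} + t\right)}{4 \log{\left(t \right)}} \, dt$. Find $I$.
$- \frac{3 \log{\left(3 \right)}}{4} + \frac{3 \log{\left(5 \right)}}{4}$

Replace the exponent $1$ by a parameter $a$: let $I(a) = \int_{0}^{1} \frac{3 \left(- \sqrt[5]{t} + t^{a}\right)}{4 \log{\left(t \right)}} \, dt$.

Since $\dfrac{\partial}{\partial a}\,t^{a} = t^{a} \ln t$, the $\ln t$ in the denominator cancels and
$$\frac{dI}{da} = \int_{0}^{1} \frac{3}{4} t^{a} \, dt = \frac{3}{4} \left[\frac{t^{a+1}}{a+1}\right]_0^1 = \frac{3}{4 \left(a + 1\right)}.$$

Integrating with respect to $a$ gives $I(a) = \log{\left(\frac{5^{\frac{3}{4}} \sqrt[4]{6} \left(a + 1\right)^{\frac{3}{4}}}{6} \right)} + C$.

At $a = \frac{1}{5}$ the integrand is identically $0$, so $I(\frac{1}{5}) = 0$. The closed form gives $0$, hence $C = 0$.

Setting $a = 1$:
$$I = - \frac{3 \log{\left(3 \right)}}{4} + \frac{3 \log{\left(5 \right)}}{4}.$$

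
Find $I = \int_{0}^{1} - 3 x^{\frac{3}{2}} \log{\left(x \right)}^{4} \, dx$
$- \frac{2304}{3125}$

Start from the elementary integral
$$J(a) = \int_{0}^{1} - 3 x^{a} \, dx = - \frac{3}{a + 1}.$$

Differentiating under the integral sign brings down a factor of $\ln x$:
$$\frac{dJ}{da} = \int_{0}^{1} - 3 x^{a} \log{\left(x \right)} \, dx = \frac{3}{\left(a + 1\right)^{2}}.$$

Repeating $4$ times in total — each differentiation brings down another $\ln x$ — gives
$$\frac{d^{4}J}{da^{4}} = \int_{0}^{1} - 3 x^{a} \log{\left(x \right)}^{4} \, dx = - \frac{72}{\left(a + 1\right)^{5}},$$
and the integrand here is exactly the target integrand, so $I = - \frac{72}{\left(a + 1\right)^{5}}$.

Setting $a = \frac{3}{2}$:
$$I = - \frac{2304}{3125}.$$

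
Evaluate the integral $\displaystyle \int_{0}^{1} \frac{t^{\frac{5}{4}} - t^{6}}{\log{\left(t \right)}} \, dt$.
$- \log{\left(\frac{28}{9} \right)}$

Introduce a parameter $a$ in the exponent: let $I(a) = \int_{0}^{1} \frac{t^{\frac{5}{4}} - t^{a}}{\log{\left(t \right)}} \, dt$.

Since $\dfrac{\partial}{\partial a}\,t^{a} = t^{a} \ln t$, the $\ln t$ in the denominator cancels and
$$\frac{dI}{da} = \int_{0}^{1} -1 t^{a} \, dt = -1 \left[\frac{t^{a+1}}{a+1}\right]_0^1 = - \frac{1}{a + 1}.$$

Integrating with respect to $a$ gives $I(a) = - \log{\left(\frac{4 a}{9} + \frac{4}{9} \right)} + C$.

At $a = \frac{5}{4}$ the integrand is identically $0$, so $I(\frac{5}{4}) = 0$. The closed form gives $0$, hence $C = 0$.

Setting $a = 6$:
$$I = - \log{\left(\frac{28}{9} \right)}.$$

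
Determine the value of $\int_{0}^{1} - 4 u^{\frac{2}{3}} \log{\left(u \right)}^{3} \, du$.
$\frac{1944}{625}$

Start from the elementary integral
$$J(a) = \int_{0}^{1} - 4 u^{a} \, du = - \frac{4}{a + 1}.$$

Differentiating under the integral sign brings down a factor of $\ln u$:
$$\frac{dJ}{da} = \int_{0}^{1} - 4 u^{a} \log{\left(u \right)} \, du = \frac{4}{\left(a + 1\right)^{2}}.$$

Repeating $3$ times in total — each differentiation brings down another $\ln u$ — gives
$$\frac{d^{3}J}{da^{3}} = \int_{0}^{1} - 4 u^{a} \log{\left(u \right)}^{3} \, du = \frac{24}{\left(a + 1\right)^{4}},$$
and the integrand here is exactly the target integrand, so $I = \frac{24}{\left(a + 1\right)^{4}}$.

Setting $a = \frac{2}{3}$:
$$I = \frac{1944}{625}.$$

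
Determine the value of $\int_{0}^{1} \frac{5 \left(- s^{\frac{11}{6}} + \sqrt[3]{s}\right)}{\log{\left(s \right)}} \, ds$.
$\log{\left(\frac{32768}{1419857} \right)}$

Introduce a parameter $a$ in the exponent: let $I(a) = \int_{0}^{1} \frac{5 \left(- s^{\frac{11}{6}} + s^{a}\right)}{\log{\left(s \right)}} \, ds$.

Since $\dfrac{\partial}{\partial a}\,s^{a} = s^{a} \ln s$, the $\ln s$ in the denominator cancels and
$$\frac{dI}{da} = \int_{0}^{1} 5 s^{a} \, ds = 5 \left[\frac{s^{a+1}}{a+1}\right]_0^1 = \frac{5}{a + 1}.$$

Integrating with respect to $a$ gives $I(a) = \log{\left(\frac{7776 \left(a + 1\right)^{5}}{1419857} \right)} + C$.

At $a = \frac{11}{6}$ the integrand is identically $0$, so $I(\frac{11}{6}) = 0$. The closed form gives $0$, hence $C = 0$.

Setting $a = \frac{1}{3}$:
$$I = \log{\left(\frac{32768}{1419857} \right)}.$$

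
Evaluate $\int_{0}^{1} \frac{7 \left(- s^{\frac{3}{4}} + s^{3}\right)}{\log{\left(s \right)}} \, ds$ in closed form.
$\log{\left(\frac{268435456}{823543} \right)}$

Introduce a parameter $a$ in the exponent: let $I(a) = \int_{0}^{1} \frac{7 \left(- s^{\frac{3}{4}} + s^{a}\right)}{\log{\left(s \right)}} \, ds$.

Since $\dfrac{\partial}{\partial a}\,s^{a} = s^{a} \ln s$, the $\ln s$ in the denominator cancels and
$$\frac{dI}{da} = \int_{0}^{1} 7 s^{a} \, ds = 7 \left[\frac{s^{a+1}}{a+1}\right]_0^1 = \frac{7}{a + 1}.$$

Integrating with respect to $a$ gives $I(a) = \log{\left(\frac{16384 \left(a + 1\right)^{7}}{823543} \right)} + C$.

At $a = \frac{3}{4}$ the integrand is identically $0$, so $I(\frac{3}{4}) = 0$. The closed form gives $0$, hence $C = 0$.

Setting $a = 3$:
$$I = \log{\left(\frac{268435456}{823543} \right)}.$$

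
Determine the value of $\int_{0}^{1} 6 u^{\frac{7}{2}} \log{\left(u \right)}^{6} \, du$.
$\frac{20480}{177147}$

Start from the elementary integral
$$J(a) = \int_{0}^{1} 6 u^{a} \, du = \frac{6}{a + 1}.$$

Differentiating under the integral sign brings down a factor of $\ln u$:
$$\frac{dJ}{da} = \int_{0}^{1} 6 u^{a} \log{\left(u \right)} \, du = - \frac{6}{\left(a + 1\right)^{2}}.$$

Repeating $6$ times in total — each differentiation brings down another $\ln u$ — gives
$$\frac{d^{6}J}{da^{6}} = \int_{0}^{1} 6 u^{a} \log{\left(u \right)}^{6} \, du = \frac{4320}{\left(a + 1\right)^{7}},$$
and the integrand here is exactly the target integrand, so $I = \frac{4320}{\left(a + 1\right)^{7}}$.

Setting $a = \frac{7}{2}$:
$$I = \frac{20480}{177147}.$$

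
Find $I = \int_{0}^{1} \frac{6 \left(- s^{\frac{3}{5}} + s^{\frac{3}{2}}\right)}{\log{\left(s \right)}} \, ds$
$\log{\left(\frac{244140625}{16777216} \right)}$

Introduce a parameter $a$ in the exponent: let $I(a) = \int_{0}^{1} \frac{6 \left(- s^{\frac{3}{5}} + s^{a}\right)}{\log{\left(s \right)}} \, ds$.

Since $\dfrac{\partial}{\partial a}\,s^{a} = s^{a} \ln s$, the $\ln s$ in the denominator cancels and
$$\frac{dI}{da} = \int_{0}^{1} 6 s^{a} \, ds = 6 \left[\frac{s^{a+1}}{a+1}\right]_0^1 = \frac{6}{a + 1}.$$

Integrating with respect to $a$ gives $I(a) = \log{\left(\frac{15625 \left(a + 1\right)^{6}}{262144} \right)} + C$.

At $a = \frac{3}{5}$ the integrand is identically $0$, so $I(\frac{3}{5}) = 0$. The closed form gives $0$, hence $C = 0$.

Setting $a = \frac{3}{2}$:
$$I = \log{\left(\frac{244140625}{16777216} \right)}.$$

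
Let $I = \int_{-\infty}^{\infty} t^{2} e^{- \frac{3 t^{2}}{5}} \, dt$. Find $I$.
$\frac{5 \sqrt{15} \sqrt{\pi}}{18}$

Consider the simpler parametrised integral
$$J(a) = \int_{-\infty}^{\infty} e^{- a t^{2}} \, dt = \frac{\sqrt{\pi}}{\sqrt{a}}.$$

Differentiating under the integral sign brings down a factor of $(-t^2)$:
$$\frac{dJ}{da} = \int_{-\infty}^{\infty} - t^{2} e^{- a t^{2}} \, dt = - \frac{\sqrt{\pi}}{2 a^{\frac{3}{2}}}.$$

The integral on the left is $-I$, so $I = \frac{\sqrt{\pi}}{2 a^{\frac{3}{2}}}$.

Setting $a = \frac{3}{5}$:
$$I = \frac{5 \sqrt{15} \sqrt{\pi}}{18}.$$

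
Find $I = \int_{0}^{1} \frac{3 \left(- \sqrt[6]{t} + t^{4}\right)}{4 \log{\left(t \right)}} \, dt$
$\log{\left(\frac{30^{\frac{3}{4}} \sqrt[4]{7}}{7} \right)}$

Replace the exponent $\frac{1}{6}$ by a parameter $a$: let $I(a) = \int_{0}^{1} \frac{3 \left(t^{4} - t^{a}\right)}{4 \log{\left(t \right)}} \, dt$.

Since $\dfrac{\partial}{\partial a}\,t^{a} = t^{a} \ln t$, the $\ln t$ in the denominator cancels and
$$\frac{dI}{da} = \int_{0}^{1} - \frac{3}{4} t^{a} \, dt = - \frac{3}{4} \left[\frac{t^{a+1}}{a+1}\right]_0^1 = - \frac{3}{4 a + 4}.$$

Integrating with respect to $a$ gives $I(a) = - \frac{3 \log{\left(a + 1 \right)}}{4} + \frac{3 \log{\left(5 \right)}}{4} + C$.

At $a = 4$ the integrand is identically $0$, so $I(4) = 0$. The closed form gives $0$, hence $C = 0$.

Setting $a = \frac{1}{6}$:
$$I = \log{\left(\frac{30^{\frac{3}{4}} \sqrt[4]{7}}{7} \right)}.$$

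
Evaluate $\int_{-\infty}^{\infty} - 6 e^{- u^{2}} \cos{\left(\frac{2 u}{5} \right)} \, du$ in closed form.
$- \frac{6 \sqrt{\pi}}{e^{\frac{1}{25}}}$

Let $b$ denote the cosine frequency and define $I(b) = \int_{-\infty}^{\infty} - 6 e^{- u^{2}} \cos{\left(b u \right)} \, du$.

Differentiating under the integral sign,
$$I'(b) = \int_{-\infty}^{\infty} 6 u e^{- u^{2}} \sin{\left(b u \right)} \, du.$$

Integrate $\int_{-\infty}^{\infty} u \sin(b u)\, e^{- u^{2}}\, du$ by parts with $w = \sin(b u)$ and $dv = u\, e^{- u^{2}}\, du$, giving $v = - \frac{e^{- u^{2}}}{2}$. The boundary term vanishes and
$$\int_{-\infty}^{\infty} u \sin(b u)\, e^{- u^{2}}\, du = \frac{b}{2} \int_{-\infty}^{\infty} \cos(b u)\, e^{- u^{2}}\, du,$$
so $I'(b) = - \frac{b}{2}\, I(b)$.

This is a separable first-order ODE; solving with the initial condition $I(0) = \int_{-\infty}^{\infty} - 6 e^{- u^{2}}\,du = - 6 \sqrt{\pi}$ gives
$$I(b) = - 6 \sqrt{\pi} e^{- \frac{b^{2}}{4}}.$$

Setting $b = \frac{2}{5}$:
$$I = - \frac{6 \sqrt{\pi}}{e^{\frac{1}{25}}}.$$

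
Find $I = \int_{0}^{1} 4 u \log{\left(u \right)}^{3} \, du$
$- \frac{3}{2}$

Begin with the known integral
$$J(a) = \int_{0}^{1} 4 u^{a} \, du = \frac{4}{a + 1}.$$

Differentiating under the integral sign brings down a factor of $\ln u$:
$$\frac{dJ}{da} = \int_{0}^{1} 4 u^{a} \log{\left(u \right)} \, du = - \frac{4}{\left(a + 1\right)^{2}}.$$

Repeating $3$ times in total — each differentiation brings down another $\ln u$ — gives
$$\frac{d^{3}J}{da^{3}} = \int_{0}^{1} 4 u^{a} \log{\left(u \right)}^{3} \, du = - \frac{24}{\left(a + 1\right)^{4}},$$
and the integrand here is exactly the target integrand, so $I = - \frac{24}{\left(a + 1\right)^{4}}$.

Setting $a = 1$:
$$I = - \frac{3}{2}.$$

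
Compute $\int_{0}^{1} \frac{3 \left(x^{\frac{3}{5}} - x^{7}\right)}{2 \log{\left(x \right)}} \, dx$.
$- \frac{3 \log{\left(5 \right)}}{2}$

Consider the one-parameter family: let $I(a) = \int_{0}^{1} \frac{3 \left(- x^{7} + x^{a}\right)}{2 \log{\left(x \right)}} \, dx$.

Since $\dfrac{\partial}{\partial a}\,x^{a} = x^{a} \ln x$, the $\ln x$ in the denominator cancels and
$$\frac{dI}{da} = \int_{0}^{1} \frac{3}{2} x^{a} \, dx = \frac{3}{2} \left[\frac{x^{a+1}}{a+1}\right]_0^1 = \frac{3}{2 \left(a + 1\right)}.$$

Integrating with respect to $a$ gives $I(a) = \frac{3 \log{\left(a + 1 \right)}}{2} - \frac{9 \log{\left(2 \right)}}{2} + C$.

At $a = 7$ the integrand is identically $0$, so $I(7) = 0$. The closed form gives $0$, hence $C = 0$.

Setting $a = \frac{3}{5}$:
$$I = - \frac{3 \log{\left(5 \right)}}{2}.$$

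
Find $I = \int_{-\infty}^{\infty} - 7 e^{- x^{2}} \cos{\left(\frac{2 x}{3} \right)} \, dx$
$- \frac{7 \sqrt{\pi}}{e^{\frac{1}{9}}}$

Treat the cosine frequency as a parameter and define $I(b) = \int_{-\infty}^{\infty} - 7 e^{- x^{2}} \cos{\left(b x \right)} \, dx$.

Differentiating under the integral sign,
$$I'(b) = \int_{-\infty}^{\infty} 7 x e^{- x^{2}} \sin{\left(b x \right)} \, dx.$$

Integrate $\int_{-\infty}^{\infty} x \sin(b x)\, e^{- x^{2}}\, dx$ by parts with $u = \sin(b x)$ and $dv = x\, e^{- x^{2}}\, dx$, giving $v = - \frac{e^{- x^{2}}}{2}$. The boundary term vanishes and
$$\int_{-\infty}^{\infty} x \sin(b x)\, e^{- x^{2}}\, dx = \frac{b}{2} \int_{-\infty}^{\infty} \cos(b x)\, e^{- x^{2}}\, dx,$$
so $I'(b) = - \frac{b}{2}\, I(b)$.

This is a separable first-order ODE; solving with the initial condition $I(0) = \int_{-\infty}^{\infty} - 7 e^{- x^{2}}\,dx = - 7 \sqrt{\pi}$ gives
$$I(b) = - 7 \sqrt{\pi} e^{- \frac{b^{2}}{4}}.$$

Setting $b = \frac{2}{3}$:
$$I = - \frac{7 \sqrt{\pi}}{e^{\frac{1}{9}}}.$$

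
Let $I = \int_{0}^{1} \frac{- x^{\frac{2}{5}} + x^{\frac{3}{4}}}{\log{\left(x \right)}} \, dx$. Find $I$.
$- \log{\left(\frac{4}{5} \right)}$

Introduce a parameter $a$ in the exponent: let $I(a) = \int_{0}^{1} \frac{x^{\frac{3}{4}} - x^{a}}{\log{\left(x \right)}} \, dx$.

Since $\dfrac{\partial}{\partial a}\,x^{a} = x^{a} \ln x$, the $\ln x$ in the denominator cancels and
$$\frac{dI}{da} = \int_{0}^{1} -1 x^{a} \, dx = -1 \left[\frac{x^{a+1}}{a+1}\right]_0^1 = - \frac{1}{a + 1}.$$

Integrating with respect to $a$ gives $I(a) = - \log{\left(\frac{4 a}{7} + \frac{4}{7} \right)} + C$.

At $a = \frac{3}{4}$ the integrand is identically $0$, so $I(\frac{3}{4}) = 0$. The closed form gives $0$, hence $C = 0$.

Setting $a = \frac{2}{5}$:
$$I = - \log{\left(\frac{4}{5} \right)}.$$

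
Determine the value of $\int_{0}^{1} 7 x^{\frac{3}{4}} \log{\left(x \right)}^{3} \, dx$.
$- \frac{1536}{343}$

Start from the elementary integral
$$J(a) = \int_{0}^{1} 7 x^{a} \, dx = \frac{7}{a + 1}.$$

Differentiating under the integral sign brings down a factor of $\ln x$:
$$\frac{dJ}{da} = \int_{0}^{1} 7 x^{a} \log{\left(x \right)} \, dx = - \frac{7}{\left(a + 1\right)^{2}}.$$

Repeating $3$ times in total — each differentiation brings down another $\ln x$ — gives
$$\frac{d^{3}J}{da^{3}} = \int_{0}^{1} 7 x^{a} \log{\left(x \right)}^{3} \, dx = - \frac{42}{\left(a + 1\right)^{4}},$$
and the integrand here is exactly the target integrand, so $I = - \frac{42}{\left(a + 1\right)^{4}}$.

Setting $a = \frac{3}{4}$:
$$I = - \frac{1536}{343}.$$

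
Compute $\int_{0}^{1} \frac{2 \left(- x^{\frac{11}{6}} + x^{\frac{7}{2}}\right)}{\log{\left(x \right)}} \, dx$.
$\log{\left(\frac{729}{289} \right)}$

Consider the one-parameter family: let $I(a) = \int_{0}^{1} \frac{2 \left(- x^{\frac{11}{6}} + x^{a}\right)}{\log{\left(x \right)}} \, dx$.

Since $\dfrac{\partial}{\partial a}\,x^{a} = x^{a} \ln x$, the $\ln x$ in the denominator cancels and
$$\frac{dI}{da} = \int_{0}^{1} 2 x^{a} \, dx = 2 \left[\frac{x^{a+1}}{a+1}\right]_0^1 = \frac{2}{a + 1}.$$

Integrating with respect to $a$ gives $I(a) = \log{\left(\frac{36 \left(a + 1\right)^{2}}{289} \right)} + C$.

At $a = \frac{11}{6}$ the integrand is identically $0$, so $I(\frac{11}{6}) = 0$. The closed form gives $0$, hence $C = 0$.

Setting $a = \frac{7}{2}$:
$$I = \log{\left(\frac{729}{289} \right)}.$$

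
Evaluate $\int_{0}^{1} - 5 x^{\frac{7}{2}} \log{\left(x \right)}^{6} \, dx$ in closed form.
$- \frac{51200}{531441}$

Begin with the known integral
$$J(a) = \int_{0}^{1} - 5 x^{a} \, dx = - \frac{5}{a + 1}.$$

Differentiating under the integral sign brings down a factor of $\ln x$:
$$\frac{dJ}{da} = \int_{0}^{1} - 5 x^{a} \log{\left(x \right)} \, dx = \frac{5}{\left(a + 1\right)^{2}}.$$

Repeating $6$ times in total — each differentiation brings down another $\ln x$ — gives
$$\frac{d^{6}J}{da^{6}} = \int_{0}^{1} - 5 x^{a} \log{\left(x \right)}^{6} \, dx = - \frac{3600}{\left(a + 1\right)^{7}},$$
and the integrand here is exactly the target integrand, so $I = - \frac{3600}{\left(a + 1\right)^{7}}$.

Setting $a = \frac{7}{2}$:
$$I = - \frac{51200}{531441}.$$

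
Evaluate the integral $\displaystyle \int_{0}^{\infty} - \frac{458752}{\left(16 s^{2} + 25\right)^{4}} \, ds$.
$- \frac{3584 \pi}{15625}$

Begin with the known result
$$J(a) = \int_{0}^{\infty} - \frac{7}{a^{2} + s^{2}} \, ds = - \frac{7 \pi}{2 a}.$$

Differentiating under the integral sign with respect to $a$,
$$\frac{dJ}{da} = \int_{0}^{\infty} \frac{14 a}{\left(a^{2} + s^{2}\right)^{2}} \, ds = \frac{7 \pi}{2 a^{2}},$$
so $\int_{0}^{\infty} - \frac{7}{\left(a^{2} + s^{2}\right)^{2}} \, ds = - \frac{7 \pi}{4 a^{3}}$.

Repeating — each differentiation of $1/(s^2+a^2)^j$ produces $-2ja/(s^2+a^2)^{j+1}$ — and dividing through by $-2ja$ at each step yields, after $3$ differentiations in total,
$$\int_{0}^{\infty} - \frac{7}{\left(a^{2} + s^{2}\right)^{4}} \, ds = - \frac{35 \pi}{32 a^{7}}.$$

Setting $a = \frac{5}{4}$:
$$I = - \frac{3584 \pi}{15625}.$$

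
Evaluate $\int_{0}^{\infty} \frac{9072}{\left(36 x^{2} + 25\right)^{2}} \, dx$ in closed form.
$\frac{378 \pi}{125}$

Begin with the known result
$$J(a) = \int_{0}^{\infty} \frac{7}{a^{2} + x^{2}} \, dx = \frac{7 \pi}{2 a}.$$

Differentiating under the integral sign with respect to $a$,
$$\frac{dJ}{da} = \int_{0}^{\infty} - \frac{14 a}{\left(a^{2} + x^{2}\right)^{2}} \, dx = - \frac{7 \pi}{2 a^{2}},$$
so $\int_{0}^{\infty} \frac{7}{\left(a^{2} + x^{2}\right)^{2}} \, dx = \frac{7 \pi}{4 a^{3}}$.

Setting $a = \frac{5}{6}$:
$$I = \frac{378 \pi}{125}.$$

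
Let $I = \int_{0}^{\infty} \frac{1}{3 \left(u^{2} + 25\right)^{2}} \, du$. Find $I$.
$\frac{\pi}{1500}$

Recall the elementary integral
$$J(a) = \int_{0}^{\infty} \frac{1}{3 \left(a^{2} + u^{2}\right)} \, du = \frac{\pi}{6 a}.$$

Differentiating under the integral sign with respect to $a$,
$$\frac{dJ}{da} = \int_{0}^{\infty} - \frac{2 a}{3 \left(a^{2} + u^{2}\right)^{2}} \, du = - \frac{\pi}{6 a^{2}},$$
so $\int_{0}^{\infty} \frac{1}{3 \left(a^{2} + u^{2}\right)^{2}} \, du = \frac{\pi}{12 a^{3}}$.

Setting $a = 5$:
$$I = \frac{\pi}{1500}.$$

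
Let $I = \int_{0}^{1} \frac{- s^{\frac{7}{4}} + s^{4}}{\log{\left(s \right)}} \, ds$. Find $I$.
$\log{\left(\frac{20}{11} \right)}$

Introduce a parameter $a$ in the exponent: let $I(a) = \int_{0}^{1} \frac{- s^{\frac{7}{4}} + s^{a}}{\log{\left(s \right)}} \, ds$.

Since $\dfrac{\partial}{\partial a}\,s^{a} = s^{a} \ln s$, the $\ln s$ in the denominator cancels and
$$\frac{dI}{da} = \int_{0}^{1} s^{a} \, ds = \left[\frac{s^{a+1}}{a+1}\right]_0^1 = \frac{1}{a + 1}.$$

Integrating with respect to $a$ gives $I(a) = \log{\left(\frac{4 a}{11} + \frac{4}{11} \right)} + C$.

At $a = \frac{7}{4}$ the integrand is identically $0$, so $I(\frac{7}{4}) = 0$. The closed form gives $0$, hence $C = 0$.

Setting $a = 4$:
$$I = \log{\left(\frac{20}{11} \right)}.$$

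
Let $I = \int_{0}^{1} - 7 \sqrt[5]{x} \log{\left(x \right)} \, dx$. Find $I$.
$\frac{175}{36}$

Consider the simpler parametrised integral
$$J(a) = \int_{0}^{1} - 7 x^{a} \, dx = - \frac{7}{a + 1}.$$

Differentiating under the integral sign brings down a factor of $\ln x$:
$$\frac{dJ}{da} = \int_{0}^{1} - 7 x^{a} \log{\left(x \right)} \, dx = \frac{7}{\left(a + 1\right)^{2}}.$$

The integral on the left is $I$, so $I = \frac{7}{\left(a + 1\right)^{2}}$.

Setting $a = \frac{1}{5}$:
$$I = \frac{175}{36}.$$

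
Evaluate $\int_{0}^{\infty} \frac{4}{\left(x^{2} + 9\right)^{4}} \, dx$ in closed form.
$\frac{5 \pi}{17496}$

Start from the standard arctangent integral
$$J(a) = \int_{0}^{\infty} \frac{4}{a^{2} + x^{2}} \, dx = \frac{2 \pi}{a}.$$

Differentiating under the integral sign with respect to $a$,
$$\frac{dJ}{da} = \int_{0}^{\infty} - \frac{8 a}{\left(a^{2} + x^{2}\right)^{2}} \, dx = - \frac{2 \pi}{a^{2}},$$
so $\int_{0}^{\infty} \frac{4}{\left(a^{2} + x^{2}\right)^{2}} \, dx = \frac{\pi}{a^{3}}$.

Repeating — each differentiation of $1/(x^2+a^2)^j$ produces $-2ja/(x^2+a^2)^{j+1}$ — and dividing through by $-2ja$ at each step yields, after $3$ differentiations in total,
$$\int_{0}^{\infty} \frac{4}{\left(a^{2} + x^{2}\right)^{4}} \, dx = \frac{5 \pi}{8 a^{7}}.$$

Setting $a = 3$:
$$I = \frac{5 \pi}{17496}.$$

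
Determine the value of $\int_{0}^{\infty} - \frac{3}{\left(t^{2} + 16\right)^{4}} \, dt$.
$- \frac{15 \pi}{524288}$

Begin with the known result
$$J(a) = \int_{0}^{\infty} - \frac{3}{a^{2} + t^{2}} \, dt = - \frac{3 \pi}{2 a}.$$

Differentiating under the integral sign with respect to $a$,
$$\frac{dJ}{da} = \int_{0}^{\infty} \frac{6 a}{\left(a^{2} + t^{2}\right)^{2}} \, dt = \frac{3 \pi}{2 a^{2}},$$
so $\int_{0}^{\infty} - \frac{3}{\left(a^{2} + t^{2}\right)^{2}} \, dt = - \frac{3 \pi}{4 a^{3}}$.

Repeating — each differentiation of $1/(t^2+a^2)^j$ produces $-2ja/(t^2+a^2)^{j+1}$ — and dividing through by $-2ja$ at each step yields, after $3$ differentiations in total,
$$\int_{0}^{\infty} - \frac{3}{\left(a^{2} + t^{2}\right)^{4}} \, dt = - \frac{15 \pi}{32 a^{7}}.$$

Setting $a = 4$:
$$I = - \frac{15 \pi}{524288}.$$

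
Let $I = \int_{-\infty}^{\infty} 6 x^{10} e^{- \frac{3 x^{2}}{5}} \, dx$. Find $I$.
$\frac{109375 \sqrt{15} \sqrt{\pi}}{144}$

Start from the elementary integral
$$J(a) = \int_{-\infty}^{\infty} 6 e^{- a x^{2}} \, dx = \frac{6 \sqrt{\pi}}{\sqrt{a}}.$$

Differentiating under the integral sign brings down a factor of $(-x^2)$:
$$\frac{dJ}{da} = \int_{-\infty}^{\infty} - 6 x^{2} e^{- a x^{2}} \, dx = - \frac{3 \sqrt{\pi}}{a^{\frac{3}{2}}}.$$

Repeating $5$ times in total — each differentiation brings down another $(-x^2)$ — gives
$$\frac{d^{5}J}{da^{5}} = \int_{-\infty}^{\infty} - 6 x^{10} e^{- a x^{2}} \, dx = - \frac{2835 \sqrt{\pi}}{16 a^{\frac{11}{2}}},$$
and the integrand here is $(-1)^{5}$ times the target integrand, so $I = (-1)^{5}\,\frac{d^{5}J}{da^{5}} = \frac{2835 \sqrt{\pi}}{16 a^{\frac{11}{2}}}$.

Setting $a = \frac{3}{5}$:
$$I = \frac{109375 \sqrt{15} \sqrt{\pi}}{144}.$$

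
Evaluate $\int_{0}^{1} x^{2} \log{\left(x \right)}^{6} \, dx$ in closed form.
$\frac{80}{243}$

Start from the elementary integral
$$J(a) = \int_{0}^{1} x^{a} \, dx = \frac{1}{a + 1}.$$

Differentiating under the integral sign brings down a factor of $\ln x$:
$$\frac{dJ}{da} = \int_{0}^{1} x^{a} \log{\left(x \right)} \, dx = - \frac{1}{\left(a + 1\right)^{2}}.$$

Repeating $6$ times in total — each differentiation brings down another $\ln x$ — gives
$$\frac{d^{6}J}{da^{6}} = \int_{0}^{1} x^{a} \log{\left(x \right)}^{6} \, dx = \frac{720}{\left(a + 1\right)^{7}},$$
and the integrand here is exactly the target integrand, so $I = \frac{720}{\left(a + 1\right)^{7}}$.

Setting $a = 2$:
$$I = \frac{80}{243}.$$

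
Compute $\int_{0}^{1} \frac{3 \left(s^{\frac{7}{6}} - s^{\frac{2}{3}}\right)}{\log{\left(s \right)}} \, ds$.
$\log{\left(\frac{2197}{1000} \right)}$

Consider the one-parameter family: let $I(a) = \int_{0}^{1} \frac{3 \left(- s^{\frac{2}{3}} + s^{a}\right)}{\log{\left(s \right)}} \, ds$.

Since $\dfrac{\partial}{\partial a}\,s^{a} = s^{a} \ln s$, the $\ln s$ in the denominator cancels and
$$\frac{dI}{da} = \int_{0}^{1} 3 s^{a} \, ds = 3 \left[\frac{s^{a+1}}{a+1}\right]_0^1 = \frac{3}{a + 1}.$$

Integrating with respect to $a$ gives $I(a) = \log{\left(\frac{27 \left(a + 1\right)^{3}}{125} \right)} + C$.

At $a = \frac{2}{3}$ the integrand is identically $0$, so $I(\frac{2}{3}) = 0$. The closed form gives $0$, hence $C = 0$.

Setting $a = \frac{7}{6}$:
$$I = \log{\left(\frac{2197}{1000} \right)}.$$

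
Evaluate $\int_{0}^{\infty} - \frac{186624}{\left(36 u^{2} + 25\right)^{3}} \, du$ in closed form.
$- \frac{5832 \pi}{3125}$

Begin with the known result
$$J(a) = \int_{0}^{\infty} - \frac{4}{a^{2} + u^{2}} \, du = - \frac{2 \pi}{a}.$$

Differentiating under the integral sign with respect to $a$,
$$\frac{dJ}{da} = \int_{0}^{\infty} \frac{8 a}{\left(a^{2} + u^{2}\right)^{2}} \, du = \frac{2 \pi}{a^{2}},$$
so $\int_{0}^{\infty} - \frac{4}{\left(a^{2} + u^{2}\right)^{2}} \, du = - \frac{\pi}{a^{3}}$.

Repeating — each differentiation of $1/(u^2+a^2)^j$ produces $-2ja/(u^2+a^2)^{j+1}$ — and dividing through by $-2ja$ at each step yields, after $2$ differentiations in total,
$$\int_{0}^{\infty} - \frac{4}{\left(a^{2} + u^{2}\right)^{3}} \, du = - \frac{3 \pi}{4 a^{5}}.$$

Setting $a = \frac{5}{6}$:
$$I = - \frac{5832 \pi}{3125}.$$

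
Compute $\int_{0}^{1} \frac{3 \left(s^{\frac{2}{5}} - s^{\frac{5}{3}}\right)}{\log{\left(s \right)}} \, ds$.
$\log{\left(\frac{9261}{64000} \right)}$

Replace the exponent $\frac{2}{5}$ by a parameter $a$: let $I(a) = \int_{0}^{1} \frac{3 \left(- s^{\frac{5}{3}} + s^{a}\right)}{\log{\left(s \right)}} \, ds$.

Since $\dfrac{\partial}{\partial a}\,s^{a} = s^{a} \ln s$, the $\ln s$ in the denominator cancels and
$$\frac{dI}{da} = \int_{0}^{1} 3 s^{a} \, ds = 3 \left[\frac{s^{a+1}}{a+1}\right]_0^1 = \frac{3}{a + 1}.$$

Integrating with respect to $a$ gives $I(a) = \log{\left(\frac{27 \left(a + 1\right)^{3}}{512} \right)} + C$.

At $a = \frac{5}{3}$ the integrand is identically $0$, so $I(\frac{5}{3}) = 0$. The closed form gives $0$, hence $C = 0$.

Setting $a = \frac{2}{5}$:
$$I = \log{\left(\frac{9261}{64000} \right)}.$$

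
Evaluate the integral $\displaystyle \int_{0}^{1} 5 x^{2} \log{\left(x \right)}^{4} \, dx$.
$\frac{40}{81}$

Start from the elementary integral
$$J(a) = \int_{0}^{1} 5 x^{a} \, dx = \frac{5}{a + 1}.$$

Differentiating under the integral sign brings down a factor of $\ln x$:
$$\frac{dJ}{da} = \int_{0}^{1} 5 x^{a} \log{\left(x \right)} \, dx = - \frac{5}{\left(a + 1\right)^{2}}.$$

Repeating $4$ times in total — each differentiation brings down another $\ln x$ — gives
$$\frac{d^{4}J}{da^{4}} = \int_{0}^{1} 5 x^{a} \log{\left(x \right)}^{4} \, dx = \frac{120}{\left(a + 1\right)^{5}},$$
and the integrand here is exactly the target integrand, so $I = \frac{120}{\left(a + 1\right)^{5}}$.

Setting $a = 2$:
$$I = \frac{40}{81}.$$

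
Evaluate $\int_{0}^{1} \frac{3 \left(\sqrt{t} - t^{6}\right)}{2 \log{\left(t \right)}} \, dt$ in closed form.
$- \log{\left(\frac{14 \sqrt{42}}{9} \right)}$

Replace the exponent $6$ by a parameter $a$: let $I(a) = \int_{0}^{1} \frac{3 \left(\sqrt{t} - t^{a}\right)}{2 \log{\left(t \right)}} \, dt$.

Since $\dfrac{\partial}{\partial a}\,t^{a} = t^{a} \ln t$, the $\ln t$ in the denominator cancels and
$$\frac{dI}{da} = \int_{0}^{1} - \frac{3}{2} t^{a} \, dt = - \frac{3}{2} \left[\frac{t^{a+1}}{a+1}\right]_0^1 = - \frac{3}{2 a + 2}.$$

Integrating with respect to $a$ gives $I(a) = - \log{\left(\frac{2 \sqrt{6} \left(a + 1\right)^{\frac{3}{2}}}{9} \right)} + C$.

At $a = \frac{1}{2}$ the integrand is identically $0$, so $I(\frac{1}{2}) = 0$. The closed form gives $0$, hence $C = 0$.

Setting $a = 6$:
$$I = - \log{\left(\frac{14 \sqrt{42}}{9} \right)}.$$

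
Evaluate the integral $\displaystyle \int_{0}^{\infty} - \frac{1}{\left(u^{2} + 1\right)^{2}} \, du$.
$- \frac{\pi}{4}$

Begin with the known result
$$J(a) = \int_{0}^{\infty} - \frac{1}{a^{2} + u^{2}} \, du = - \frac{\pi}{2 a}.$$

Differentiating under the integral sign with respect to $a$,
$$\frac{dJ}{da} = \int_{0}^{\infty} \frac{2 a}{\left(a^{2} + u^{2}\right)^{2}} \, du = \frac{\pi}{2 a^{2}},$$
so $\int_{0}^{\infty} - \frac{1}{\left(a^{2} + u^{2}\right)^{2}} \, du = - \frac{\pi}{4 a^{3}}$.

Setting $a = 1$:
$$I = - \frac{\pi}{4}.$$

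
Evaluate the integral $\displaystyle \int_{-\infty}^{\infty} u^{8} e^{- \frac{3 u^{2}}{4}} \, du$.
$\frac{1120 \sqrt{3} \sqrt{\pi}}{81}$

Begin with the known integral
$$J(a) = \int_{-\infty}^{\infty} e^{- a u^{2}} \, du = \frac{\sqrt{\pi}}{\sqrt{a}}.$$

Differentiating under the integral sign brings down a factor of $(-u^2)$:
$$\frac{dJ}{da} = \int_{-\infty}^{\infty} - u^{2} e^{- a u^{2}} \, du = - \frac{\sqrt{\pi}}{2 a^{\frac{3}{2}}}.$$

Repeating $4$ times in total — each differentiation brings down another $(-u^2)$ — gives
$$\frac{d^{4}J}{da^{4}} = \int_{-\infty}^{\infty} u^{8} e^{- a u^{2}} \, du = \frac{105 \sqrt{\pi}}{16 a^{\frac{9}{2}}},$$
and the integrand here is exactly the target integrand, so $I = \frac{105 \sqrt{\pi}}{16 a^{\frac{9}{2}}}$.

Setting $a = \frac{3}{4}$:
$$I = \frac{1120 \sqrt{3} \sqrt{\pi}}{81}.$$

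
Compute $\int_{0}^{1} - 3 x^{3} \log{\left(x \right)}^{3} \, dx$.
$\frac{9}{128}$

Start from the elementary integral
$$J(a) = \int_{0}^{1} - 3 x^{a} \, dx = - \frac{3}{a + 1}.$$

Differentiating under the integral sign brings down a factor of $\ln x$:
$$\frac{dJ}{da} = \int_{0}^{1} - 3 x^{a} \log{\left(x \right)} \, dx = \frac{3}{\left(a + 1\right)^{2}}.$$

Repeating $3$ times in total — each differentiation brings down another $\ln x$ — gives
$$\frac{d^{3}J}{da^{3}} = \int_{0}^{1} - 3 x^{a} \log{\left(x \right)}^{3} \, dx = \frac{18}{\left(a + 1\right)^{4}},$$
and the integrand here is exactly the target integrand, so $I = \frac{18}{\left(a + 1\right)^{4}}$.

Setting $a = 3$:
$$I = \frac{9}{128}.$$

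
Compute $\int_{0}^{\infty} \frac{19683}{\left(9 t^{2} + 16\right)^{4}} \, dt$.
$\frac{32805 \pi}{524288}$

Recall the elementary integral
$$J(a) = \int_{0}^{\infty} \frac{3}{a^{2} + t^{2}} \, dt = \frac{3 \pi}{2 a}.$$

Differentiating under the integral sign with respect to $a$,
$$\frac{dJ}{da} = \int_{0}^{\infty} - \frac{6 a}{\left(a^{2} + t^{2}\right)^{2}} \, dt = - \frac{3 \pi}{2 a^{2}},$$
so $\int_{0}^{\infty} \frac{3}{\left(a^{2} + t^{2}\right)^{2}} \, dt = \frac{3 \pi}{4 a^{3}}$.

Repeating — each differentiation of $1/(t^2+a^2)^j$ produces $-2ja/(t^2+a^2)^{j+1}$ — and dividing through by $-2ja$ at each step yields, after $3$ differentiations in total,
$$\int_{0}^{\infty} \frac{3}{\left(a^{2} + t^{2}\right)^{4}} \, dt = \frac{15 \pi}{32 a^{7}}.$$

Setting $a = \frac{4}{3}$:
$$I = \frac{32805 \pi}{524288}.$$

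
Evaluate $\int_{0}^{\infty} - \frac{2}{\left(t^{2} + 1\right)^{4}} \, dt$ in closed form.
$- \frac{5 \pi}{16}$

Begin with the known result
$$J(a) = \int_{0}^{\infty} - \frac{2}{a^{2} + t^{2}} \, dt = - \frac{\pi}{a}.$$

Differentiating under the integral sign with respect to $a$,
$$\frac{dJ}{da} = \int_{0}^{\infty} \frac{4 a}{\left(a^{2} + t^{2}\right)^{2}} \, dt = \frac{\pi}{a^{2}},$$
so $\int_{0}^{\infty} - \frac{2}{\left(a^{2} + t^{2}\right)^{2}} \, dt = - \frac{\pi}{2 a^{3}}$.

Repeating — each differentiation of $1/(t^2+a^2)^j$ produces $-2ja/(t^2+a^2)^{j+1}$ — and dividing through by $-2ja$ at each step yields, after $3$ differentiations in total,
$$\int_{0}^{\infty} - \frac{2}{\left(a^{2} + t^{2}\right)^{4}} \, dt = - \frac{5 \pi}{16 a^{7}}.$$

Setting $a = 1$:
$$I = - \frac{5 \pi}{16}.$$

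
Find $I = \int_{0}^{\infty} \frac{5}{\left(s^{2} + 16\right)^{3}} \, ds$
$\frac{15 \pi}{16384}$

Recall the elementary integral
$$J(a) = \int_{0}^{\infty} \frac{5}{a^{2} + s^{2}} \, ds = \frac{5 \pi}{2 a}.$$

Differentiating under the integral sign with respect to $a$,
$$\frac{dJ}{da} = \int_{0}^{\infty} - \frac{10 a}{\left(a^{2} + s^{2}\right)^{2}} \, ds = - \frac{5 \pi}{2 a^{2}},$$
so $\int_{0}^{\infty} \frac{5}{\left(a^{2} + s^{2}\right)^{2}} \, ds = \frac{5 \pi}{4 a^{3}}$.

Repeating — each differentiation of $1/(s^2+a^2)^j$ produces $-2ja/(s^2+a^2)^{j+1}$ — and dividing through by $-2ja$ at each step yields, after $2$ differentiations in total,
$$\int_{0}^{\infty} \frac{5}{\left(a^{2} + s^{2}\right)^{3}} \, ds = \frac{15 \pi}{16 a^{5}}.$$

Setting $a = 4$:
$$I = \frac{15 \pi}{16384}.$$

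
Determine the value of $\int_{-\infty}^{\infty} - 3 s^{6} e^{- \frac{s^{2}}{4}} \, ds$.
$- 720 \sqrt{\pi}$

Start from the elementary integral
$$J(a) = \int_{-\infty}^{\infty} - 3 e^{- a s^{2}} \, ds = - \frac{3 \sqrt{\pi}}{\sqrt{a}}.$$

Differentiating under the integral sign brings down a factor of $(-s^2)$:
$$\frac{dJ}{da} = \int_{-\infty}^{\infty} 3 s^{2} e^{- a s^{2}} \, ds = \frac{3 \sqrt{\pi}}{2 a^{\frac{3}{2}}}.$$

Repeating $3$ times in total — each differentiation brings down another $(-s^2)$ — gives
$$\frac{d^{3}J}{da^{3}} = \int_{-\infty}^{\infty} 3 s^{6} e^{- a s^{2}} \, ds = \frac{45 \sqrt{\pi}}{8 a^{\frac{7}{2}}},$$
and the integrand here is $(-1)^{3}$ times the target integrand, so $I = (-1)^{3}\,\frac{d^{3}J}{da^{3}} = - \frac{45 \sqrt{\pi}}{8 a^{\frac{7}{2}}}$.

Setting $a = \frac{1}{4}$:
$$I = - 720 \sqrt{\pi}.$$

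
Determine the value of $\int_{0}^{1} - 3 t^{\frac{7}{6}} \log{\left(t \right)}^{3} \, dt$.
$\frac{23328}{28561}$

Consider the simpler parametrised integral
$$J(a) = \int_{0}^{1} - 3 t^{a} \, dt = - \frac{3}{a + 1}.$$

Differentiating under the integral sign brings down a factor of $\ln t$:
$$\frac{dJ}{da} = \int_{0}^{1} - 3 t^{a} \log{\left(t \right)} \, dt = \frac{3}{\left(a + 1\right)^{2}}.$$

Repeating $3$ times in total — each differentiation brings down another $\ln t$ — gives
$$\frac{d^{3}J}{da^{3}} = \int_{0}^{1} - 3 t^{a} \log{\left(t \right)}^{3} \, dt = \frac{18}{\left(a + 1\right)^{4}},$$
and the integrand here is exactly the target integrand, so $I = \frac{18}{\left(a + 1\right)^{4}}$.

Setting $a = \frac{7}{6}$:
$$I = \frac{23328}{28561}.$$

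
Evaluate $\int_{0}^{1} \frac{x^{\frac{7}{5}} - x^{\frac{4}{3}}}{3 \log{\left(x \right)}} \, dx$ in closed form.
$\log{\left(\frac{210^{\frac{2}{3}}}{35} \right)}$

Replace the exponent $\frac{4}{3}$ by a parameter $a$: let $I(a) = \int_{0}^{1} \frac{x^{\frac{7}{5}} - x^{a}}{3 \log{\left(x \right)}} \, dx$.

Since $\dfrac{\partial}{\partial a}\,x^{a} = x^{a} \ln x$, the $\ln x$ in the denominator cancels and
$$\frac{dI}{da} = \int_{0}^{1} - \frac{1}{3} x^{a} \, dx = - \frac{1}{3} \left[\frac{x^{a+1}}{a+1}\right]_0^1 = - \frac{1}{3 a + 3}.$$

Integrating with respect to $a$ gives $I(a) = - \frac{\log{\left(a + 1 \right)}}{3} - \frac{\log{\left(5 \right)}}{3} + \frac{\log{\left(12 \right)}}{3} + C$.

At $a = \frac{7}{5}$ the integrand is identically $0$, so $I(\frac{7}{5}) = 0$. The closed form gives $0$, hence $C = 0$.

Setting $a = \frac{4}{3}$:
$$I = \log{\left(\frac{210^{\frac{2}{3}}}{35} \right)}.$$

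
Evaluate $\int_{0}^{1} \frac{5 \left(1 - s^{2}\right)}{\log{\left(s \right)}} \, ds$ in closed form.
$- \log{\left(243 \right)}$

Introduce a parameter $a$ in the exponent: let $I(a) = \int_{0}^{1} \frac{5 \left(1 - s^{a}\right)}{\log{\left(s \right)}} \, ds$.

Since $\dfrac{\partial}{\partial a}\,s^{a} = s^{a} \ln s$, the $\ln s$ in the denominator cancels and
$$\frac{dI}{da} = \int_{0}^{1} -5 s^{a} \, ds = -5 \left[\frac{s^{a+1}}{a+1}\right]_0^1 = - \frac{5}{a + 1}.$$

Integrating with respect to $a$ gives $I(a) = - 5 \log{\left(a + 1 \right)} + C$.

At $a = 0$ the integrand is identically $0$, so $I(0) = 0$. The closed form gives $0$, hence $C = 0$.

Setting $a = 2$:
$$I = - \log{\left(243 \right)}.$$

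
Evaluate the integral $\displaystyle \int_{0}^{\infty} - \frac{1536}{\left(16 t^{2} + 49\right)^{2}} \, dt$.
$- \frac{96 \pi}{343}$

Start from the standard arctangent integral
$$J(a) = \int_{0}^{\infty} - \frac{6}{a^{2} + t^{2}} \, dt = - \frac{3 \pi}{a}.$$

Differentiating under the integral sign with respect to $a$,
$$\frac{dJ}{da} = \int_{0}^{\infty} \frac{12 a}{\left(a^{2} + t^{2}\right)^{2}} \, dt = \frac{3 \pi}{a^{2}},$$
so $\int_{0}^{\infty} - \frac{6}{\left(a^{2} + t^{2}\right)^{2}} \, dt = - \frac{3 \pi}{2 a^{3}}$.

Setting $a = \frac{7}{4}$:
$$I = - \frac{96 \pi}{343}.$$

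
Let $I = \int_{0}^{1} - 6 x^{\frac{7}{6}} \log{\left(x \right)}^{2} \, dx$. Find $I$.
$- \frac{2592}{2197}$

Consider the simpler parametrised integral
$$J(a) = \int_{0}^{1} - 6 x^{a} \, dx = - \frac{6}{a + 1}.$$

Differentiating under the integral sign brings down a factor of $\ln x$:
$$\frac{dJ}{da} = \int_{0}^{1} - 6 x^{a} \log{\left(x \right)} \, dx = \frac{6}{\left(a + 1\right)^{2}}.$$

Repeating twice in total — each differentiation brings down another $\ln x$ — gives
$$\frac{d^{2}J}{da^{2}} = \int_{0}^{1} - 6 x^{a} \log{\left(x \right)}^{2} \, dx = - \frac{12}{\left(a + 1\right)^{3}},$$
and the integrand here is exactly the target integrand, so $I = - \frac{12}{\left(a + 1\right)^{3}}$.

Setting $a = \frac{7}{6}$:
$$I = - \frac{2592}{2197}.$$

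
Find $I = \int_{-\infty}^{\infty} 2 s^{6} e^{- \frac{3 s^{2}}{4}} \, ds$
$\frac{160 \sqrt{3} \sqrt{\pi}}{27}$

Start from the elementary integral
$$J(a) = \int_{-\infty}^{\infty} 2 e^{- a s^{2}} \, ds = \frac{2 \sqrt{\pi}}{\sqrt{a}}.$$

Differentiating under the integral sign brings down a factor of $(-s^2)$:
$$\frac{dJ}{da} = \int_{-\infty}^{\infty} - 2 s^{2} e^{- a s^{2}} \, ds = - \frac{\sqrt{\pi}}{a^{\frac{3}{2}}}.$$

Repeating $3$ times in total — each differentiation brings down another $(-s^2)$ — gives
$$\frac{d^{3}J}{da^{3}} = \int_{-\infty}^{\infty} - 2 s^{6} e^{- a s^{2}} \, ds = - \frac{15 \sqrt{\pi}}{4 a^{\frac{7}{2}}},$$
and the integrand here is $(-1)^{3}$ times the target integrand, so $I = (-1)^{3}\,\frac{d^{3}J}{da^{3}} = \frac{15 \sqrt{\pi}}{4 a^{\frac{7}{2}}}$.

Setting $a = \frac{3}{4}$:
$$I = \frac{160 \sqrt{3} \sqrt{\pi}}{27}.$$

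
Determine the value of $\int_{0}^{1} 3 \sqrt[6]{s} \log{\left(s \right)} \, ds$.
$- \frac{108}{49}$

Consider the simpler parametrised integral
$$J(a) = \int_{0}^{1} 3 s^{a} \, ds = \frac{3}{a + 1}.$$

Differentiating under the integral sign brings down a factor of $\ln s$:
$$\frac{dJ}{da} = \int_{0}^{1} 3 s^{a} \log{\left(s \right)} \, ds = - \frac{3}{\left(a + 1\right)^{2}}.$$

The integral on the left is $I$, so $I = - \frac{3}{\left(a + 1\right)^{2}}$.

Setting $a = \frac{1}{6}$:
$$I = - \frac{108}{49}.$$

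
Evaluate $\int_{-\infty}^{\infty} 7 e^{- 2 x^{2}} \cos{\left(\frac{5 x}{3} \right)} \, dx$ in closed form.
$\frac{7 \sqrt{2} \sqrt{\pi}}{2 e^{\frac{25}{72}}}$

Define $I(b) = \int_{-\infty}^{\infty} 7 e^{- 2 x^{2}} \cos{\left(b x \right)} \, dx$.

Differentiating under the integral sign,
$$I'(b) = \int_{-\infty}^{\infty} - 7 x e^{- 2 x^{2}} \sin{\left(b x \right)} \, dx.$$

Integrate $\int_{-\infty}^{\infty} x \sin(b x)\, e^{- 2 x^{2}}\, dx$ by parts with $u = \sin(b x)$ and $dv = x\, e^{- 2 x^{2}}\, dx$, giving $v = - \frac{e^{- 2 x^{2}}}{4}$. The boundary term vanishes and
$$\int_{-\infty}^{\infty} x \sin(b x)\, e^{- 2 x^{2}}\, dx = \frac{b}{4} \int_{-\infty}^{\infty} \cos(b x)\, e^{- 2 x^{2}}\, dx,$$
so $I'(b) = - \frac{b}{4}\, I(b)$.

This is a separable first-order ODE; solving with the initial condition $I(0) = \int_{-\infty}^{\infty} 7 e^{- 2 x^{2}}\,dx = \frac{7 \sqrt{2} \sqrt{\pi}}{2}$ gives
$$I(b) = \frac{7 \sqrt{2} \sqrt{\pi} e^{- \frac{b^{2}}{8}}}{2}.$$

Setting $b = \frac{5}{3}$:
$$I = \frac{7 \sqrt{2} \sqrt{\pi}}{2 e^{\frac{25}{72}}}.$$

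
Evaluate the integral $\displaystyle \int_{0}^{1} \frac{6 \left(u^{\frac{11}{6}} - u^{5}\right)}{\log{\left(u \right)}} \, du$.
$- \log{\left(\frac{2176782336}{24137569} \right)}$

Introduce a parameter $a$ in the exponent: let $I(a) = \int_{0}^{1} \frac{6 \left(u^{\frac{11}{6}} - u^{a}\right)}{\log{\left(u \right)}} \, du$.

Since $\dfrac{\partial}{\partial a}\,u^{a} = u^{a} \ln u$, the $\ln u$ in the denominator cancels and
$$\frac{dI}{da} = \int_{0}^{1} -6 u^{a} \, du = -6 \left[\frac{u^{a+1}}{a+1}\right]_0^1 = - \frac{6}{a + 1}.$$

Integrating with respect to $a$ gives $I(a) = - \log{\left(\frac{46656 \left(a + 1\right)^{6}}{24137569} \right)} + C$.

At $a = \frac{11}{6}$ the integrand is identically $0$, so $I(\frac{11}{6}) = 0$. The closed form gives $0$, hence $C = 0$.

Setting $a = 5$:
$$I = - \log{\left(\frac{2176782336}{24137569} \right)}.$$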